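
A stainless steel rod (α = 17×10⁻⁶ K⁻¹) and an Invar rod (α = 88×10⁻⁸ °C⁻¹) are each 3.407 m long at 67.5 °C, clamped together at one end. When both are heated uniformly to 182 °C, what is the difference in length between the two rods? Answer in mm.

ΔT = 114.5 K
stainless steel: ΔL = 17×10⁻⁶ × 3.407 m × 114.5 = 6.6317×10⁻³ m = 6.6317 mm
Invar: ΔL = 88×10⁻⁸ × 3.407 m × 114.5 = 3.4329×10⁻⁴ m = 0.34329 mm
difference = 6.6317 − 0.34329 = 6.28841 mm

6.29 mm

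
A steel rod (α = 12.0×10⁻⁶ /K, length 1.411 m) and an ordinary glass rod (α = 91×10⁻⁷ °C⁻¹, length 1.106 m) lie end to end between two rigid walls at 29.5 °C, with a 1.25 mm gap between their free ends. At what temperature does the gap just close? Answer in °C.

T = 75.8 °C

α₁L₁ = 1.6932×10⁻⁵ m/K, α₂L₂ = 1.00646×10⁻⁵ m/K → total 2.69966×10⁻⁵ m/K
ΔT = g/(α₁L₁+α₂L₂) = 1.25×10⁻³ / 2.69966×10⁻⁵ = 46.302 K
T = 29.5 + 46.302 = 75.802 °C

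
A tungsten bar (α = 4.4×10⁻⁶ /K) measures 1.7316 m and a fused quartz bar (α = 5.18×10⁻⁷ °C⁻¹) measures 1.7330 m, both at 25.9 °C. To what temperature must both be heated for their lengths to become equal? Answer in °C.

L₁(1 + α₁ΔT) = L₂(1 + α₂ΔT) ⇒ ΔT = (L₂ − L₁)/(α₁L₁ − α₂L₂)
L₂ − L₁ = 1.7330 − 1.7316 = 1.40×10⁻³ m
α₁L₁ − α₂L₂ = 4.4×10⁻⁶×1.7316 − 5.18×10⁻⁷×1.7330 = 6.721346×10⁻⁶ m/K
ΔT = 1.40×10⁻³ / 6.721346×10⁻⁶ = 208.292 K
T = 25.9 + 208.292 = 234.192 °C

T = 234.2 °C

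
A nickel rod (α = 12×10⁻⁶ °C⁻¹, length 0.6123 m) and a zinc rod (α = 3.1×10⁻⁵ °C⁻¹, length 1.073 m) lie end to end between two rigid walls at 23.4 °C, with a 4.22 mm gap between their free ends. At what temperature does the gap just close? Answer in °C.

α₁L₁ = 7.3476×10⁻⁶ m/K, α₂L₂ = 3.3263×10⁻⁵ m/K → total 4.06106×10⁻⁵ m/K
ΔT = g/(α₁L₁+α₂L₂) = 4.22×10⁻³ / 4.06106×10⁻⁵ = 103.91 K
T = 23.4 + 103.91 = 127.31 °C

T = 127 °C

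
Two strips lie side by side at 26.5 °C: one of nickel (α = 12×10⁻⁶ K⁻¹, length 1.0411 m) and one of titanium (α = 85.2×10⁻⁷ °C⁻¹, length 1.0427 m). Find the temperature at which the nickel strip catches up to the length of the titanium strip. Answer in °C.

L₁(1 + α₁ΔT) = L₂(1 + α₂ΔT) ⇒ ΔT = (L₂ − L₁)/(α₁L₁ − α₂L₂)
L₂ − L₁ = 1.0427 − 1.0411 = 1.60×10⁻³ m
α₁L₁ − α₂L₂ = 12×10⁻⁶×1.0411 − 85.2×10⁻⁷×1.0427 = 3.609396×10⁻⁶ m/K
ΔT = 1.60×10⁻³ / 3.609396×10⁻⁶ = 443.287 K
T = 26.5 + 443.287 = 469.787 °C

T = 469.8 °C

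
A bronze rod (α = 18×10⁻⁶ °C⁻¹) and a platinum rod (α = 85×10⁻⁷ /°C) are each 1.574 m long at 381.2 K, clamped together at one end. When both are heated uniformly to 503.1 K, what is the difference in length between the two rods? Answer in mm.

ΔT = 121.9 K
bronze: ΔL = 18×10⁻⁶ × 1.574 m × 121.9 = 3.4537×10⁻³ m = 3.4537 mm
platinum: ΔL = 85×10⁻⁷ × 1.574 m × 121.9 = 1.6309×10⁻³ m = 1.6309 mm
difference = 3.4537 − 1.6309 = 1.8228 mm

1.82 mm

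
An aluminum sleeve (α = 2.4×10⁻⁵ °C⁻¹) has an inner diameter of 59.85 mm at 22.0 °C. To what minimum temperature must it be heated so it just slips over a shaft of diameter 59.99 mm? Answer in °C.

Required Δd = 59.99 − 59.85 = 0.14 mm
Δd = αd₀ΔT ⇒ ΔT = Δd/(αd₀) = 0.14 / (2.4×10⁻⁵ × 59.85) = 97.47 K
T_min = 22.0 + 97.47 = 119.47 °C

T = 119 °C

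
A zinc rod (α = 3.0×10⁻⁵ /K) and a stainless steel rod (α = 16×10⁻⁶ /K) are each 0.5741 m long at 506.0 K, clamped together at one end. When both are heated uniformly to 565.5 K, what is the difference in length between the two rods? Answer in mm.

0.478 mm

ΔT = 59.5 K
zinc: ΔL = 3.0×10⁻⁵ × 0.5741 m × 59.5 = 1.0248×10⁻³ m = 1.0248 mm
stainless steel: ΔL = 16×10⁻⁶ × 0.5741 m × 59.5 = 5.4654×10⁻⁴ m = 0.54654 mm
difference = 1.0248 − 0.54654 = 0.47826 mm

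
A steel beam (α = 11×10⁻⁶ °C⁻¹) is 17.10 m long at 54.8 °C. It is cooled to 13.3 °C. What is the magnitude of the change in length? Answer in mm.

|ΔT| = |13.3 − 54.8| = 41.5 K
ΔL = αL₀ΔT = (11×10⁻⁶)(17.10)(41.5) = 7.81×10⁻³ m

ΔL = 7.81 mm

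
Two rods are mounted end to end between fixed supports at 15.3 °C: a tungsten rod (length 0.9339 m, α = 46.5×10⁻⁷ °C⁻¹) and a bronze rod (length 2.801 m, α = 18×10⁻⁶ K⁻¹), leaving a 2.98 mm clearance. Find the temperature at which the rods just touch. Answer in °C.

T = 69.7 °C

Gap closes when ΔL₁ + ΔL₂ = 2.98 mm = 2.98×10⁻³ m
(α₁L₁ + α₂L₂)ΔT = g
α₁L₁ + α₂L₂ = 46.5×10⁻⁷×0.9339 + 18×10⁻⁶×2.801 = 5.4760635×10⁻⁵ m/K
ΔT = 2.98×10⁻³ / 5.4760635×10⁻⁵ = 54.419 K
T = 15.3 + 54.419 = 69.719 °C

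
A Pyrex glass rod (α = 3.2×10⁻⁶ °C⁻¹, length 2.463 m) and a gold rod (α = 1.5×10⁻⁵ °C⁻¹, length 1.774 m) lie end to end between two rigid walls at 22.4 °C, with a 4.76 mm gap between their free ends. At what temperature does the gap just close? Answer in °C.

Gap closes when ΔL₁ + ΔL₂ = 4.76 mm = 4.76×10⁻³ m
(α₁L₁ + α₂L₂)ΔT = g
α₁L₁ + α₂L₂ = 3.2×10⁻⁶×2.463 + 1.5×10⁻⁵×1.774 = 3.44916×10⁻⁵ m/K
ΔT = 4.76×10⁻³ / 3.44916×10⁻⁵ = 138.00 K
T = 22.4 + 138.00 = 160.40 °C

T = 160 °C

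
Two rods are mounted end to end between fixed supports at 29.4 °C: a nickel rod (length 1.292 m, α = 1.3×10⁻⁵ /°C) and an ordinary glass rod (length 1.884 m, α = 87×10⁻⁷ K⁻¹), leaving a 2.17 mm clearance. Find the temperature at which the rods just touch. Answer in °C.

T = 94.8 °C

α₁L₁ = 1.6796×10⁻⁵ m/K, α₂L₂ = 1.63908×10⁻⁵ m/K → total 3.31868×10⁻⁵ m/K
ΔT = g/(α₁L₁+α₂L₂) = 2.17×10⁻³ / 3.31868×10⁻⁵ = 65.387 K
T = 29.4 + 65.387 = 94.787 °C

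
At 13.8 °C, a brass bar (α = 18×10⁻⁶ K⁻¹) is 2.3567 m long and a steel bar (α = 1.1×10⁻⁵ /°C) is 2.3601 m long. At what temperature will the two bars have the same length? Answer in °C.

T = 220.4 °C

Equal length when α₁L₁ΔT − α₂L₂ΔT = L₂ − L₁ = 3.40×10⁻³ m
α₁L₁ = 4.24206×10⁻⁵, α₂L₂ = 2.59611×10⁻⁵ → Δ(αL) = 1.64595×10⁻⁵ m/K
ΔT = 3.40×10⁻³ / 1.64595×10⁻⁵ = 206.568 K, so T = 13.8 + 206.568 = 220.368 °C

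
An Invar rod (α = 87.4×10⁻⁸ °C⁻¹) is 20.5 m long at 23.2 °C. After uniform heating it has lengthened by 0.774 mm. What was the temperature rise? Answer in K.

ΔT = 43.2 K

ΔL = αL₀ΔT ⇒ ΔT = ΔL / (αL₀)
ΔT = 0.774×10⁻³ m / (87.4×10⁻⁸ × 20.5 m) = 43.199 K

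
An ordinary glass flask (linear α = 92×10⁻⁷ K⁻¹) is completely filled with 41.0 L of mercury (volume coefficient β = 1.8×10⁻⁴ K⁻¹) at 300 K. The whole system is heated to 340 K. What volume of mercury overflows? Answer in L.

The flask also expands: β_container ≈ 3α = 2.76×10⁻⁵ /K
Net overflow = V₀(β_liq − 3α_cont)ΔT
β − 3α = 1.80×10⁻⁴ − 2.76×10⁻⁵ = 1.524×10⁻⁴ /K; ΔT = 40 K
ΔV = 41.0 × 1.524×10⁻⁴ × 40 = 0.250 L

0.250 L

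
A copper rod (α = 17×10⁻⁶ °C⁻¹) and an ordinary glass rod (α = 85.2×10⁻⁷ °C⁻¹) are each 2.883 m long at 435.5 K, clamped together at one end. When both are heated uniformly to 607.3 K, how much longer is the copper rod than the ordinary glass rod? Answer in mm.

4.20 mm

ΔT = 171.8 K
copper: ΔL = 17×10⁻⁶ × 2.883 m × 171.8 = 8.4201×10⁻³ m = 8.4201 mm
ordinary glass: ΔL = 85.2×10⁻⁷ × 2.883 m × 171.8 = 4.2200×10⁻³ m = 4.2200 mm
difference = 8.4201 − 4.2200 = 4.2001 mm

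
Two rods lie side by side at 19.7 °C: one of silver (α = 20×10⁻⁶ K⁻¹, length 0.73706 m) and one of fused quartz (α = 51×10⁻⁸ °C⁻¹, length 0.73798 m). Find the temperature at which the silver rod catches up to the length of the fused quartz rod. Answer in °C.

Equal length when α₁L₁ΔT − α₂L₂ΔT = L₂ − L₁ = 9.20×10⁻⁴ m
α₁L₁ = 1.47412×10⁻⁵, α₂L₂ = 3.763698×10⁻⁷ → Δ(αL) = 1.43648302×10⁻⁵ m/K
ΔT = 9.20×10⁻⁴ / 1.43648302×10⁻⁵ = 64.0453 K, so T = 19.7 + 64.0453 = 83.7453 °C

T = 83.75 °C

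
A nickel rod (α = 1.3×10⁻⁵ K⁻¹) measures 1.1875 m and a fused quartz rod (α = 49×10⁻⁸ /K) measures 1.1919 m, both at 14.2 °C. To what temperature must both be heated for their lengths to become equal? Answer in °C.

L₁(1 + α₁ΔT) = L₂(1 + α₂ΔT) ⇒ ΔT = (L₂ − L₁)/(α₁L₁ − α₂L₂)
L₂ − L₁ = 1.1919 − 1.1875 = 4.40×10⁻³ m
α₁L₁ − α₂L₂ = 1.3×10⁻⁵×1.1875 − 49×10⁻⁸×1.1919 = 1.4853469×10⁻⁵ m/K
ΔT = 4.40×10⁻³ / 1.4853469×10⁻⁵ = 296.227 K
T = 14.2 + 296.227 = 310.427 °C

T = 310.4 °C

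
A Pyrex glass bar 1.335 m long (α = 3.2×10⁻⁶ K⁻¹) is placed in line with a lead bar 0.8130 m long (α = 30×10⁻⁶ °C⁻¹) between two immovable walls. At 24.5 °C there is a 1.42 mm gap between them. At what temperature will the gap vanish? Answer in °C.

α₁L₁ = 4.272×10⁻⁶ m/K, α₂L₂ = 2.439×10⁻⁵ m/K → total 2.8662×10⁻⁵ m/K
ΔT = g/(α₁L₁+α₂L₂) = 1.42×10⁻³ / 2.8662×10⁻⁵ = 49.543 K
T = 24.5 + 49.543 = 74.043 °C

T = 74.0 °C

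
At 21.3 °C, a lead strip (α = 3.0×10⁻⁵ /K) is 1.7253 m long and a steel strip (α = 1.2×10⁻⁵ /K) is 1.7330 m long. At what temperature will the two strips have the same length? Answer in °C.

T = 270.0 °C

L₁(1 + α₁ΔT) = L₂(1 + α₂ΔT) ⇒ ΔT = (L₂ − L₁)/(α₁L₁ − α₂L₂)
L₂ − L₁ = 1.7330 − 1.7253 = 7.70×10⁻³ m
α₁L₁ − α₂L₂ = 3.0×10⁻⁵×1.7253 − 1.2×10⁻⁵×1.7330 = 3.0963×10⁻⁵ m/K
ΔT = 7.70×10⁻³ / 3.0963×10⁻⁵ = 248.684 K
T = 21.3 + 248.684 = 269.984 °C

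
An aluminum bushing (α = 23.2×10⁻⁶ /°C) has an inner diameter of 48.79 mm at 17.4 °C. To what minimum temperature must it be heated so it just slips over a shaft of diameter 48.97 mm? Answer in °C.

T = 176 °C

Required Δd = 48.97 − 48.79 = 0.18 mm
Δd = αd₀ΔT ⇒ ΔT = Δd/(αd₀) = 0.18 / (23.2×10⁻⁶ × 48.79) = 159.02 K
T_min = 17.4 + 159.02 = 176.42 °C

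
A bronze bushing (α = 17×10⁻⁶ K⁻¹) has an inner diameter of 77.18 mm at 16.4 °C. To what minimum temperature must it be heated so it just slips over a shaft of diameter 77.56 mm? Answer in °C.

Required Δd = 77.56 − 77.18 = 0.38 mm
Δd = αd₀ΔT ⇒ ΔT = Δd/(αd₀) = 0.38 / (17×10⁻⁶ × 77.18) = 289.62 K
T_min = 16.4 + 289.62 = 306.02 °C

T = 306 °C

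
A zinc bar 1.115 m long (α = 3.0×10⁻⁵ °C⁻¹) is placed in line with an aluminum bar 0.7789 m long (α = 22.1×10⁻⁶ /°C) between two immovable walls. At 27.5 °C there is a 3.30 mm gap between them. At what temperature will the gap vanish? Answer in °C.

T = 92.6 °C

α₁L₁ = 3.345×10⁻⁵ m/K, α₂L₂ = 1.721369×10⁻⁵ m/K → total 5.066369×10⁻⁵ m/K
ΔT = g/(α₁L₁+α₂L₂) = 3.30×10⁻³ / 5.066369×10⁻⁵ = 65.135 K
T = 27.5 + 65.135 = 92.635 °C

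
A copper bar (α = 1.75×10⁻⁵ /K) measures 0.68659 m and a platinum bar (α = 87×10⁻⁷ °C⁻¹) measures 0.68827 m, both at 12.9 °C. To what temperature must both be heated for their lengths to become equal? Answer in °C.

T = 291.6 °C

Equal length when α₁L₁ΔT − α₂L₂ΔT = L₂ − L₁ = 1.68×10⁻³ m
α₁L₁ = 1.2015325×10⁻⁵, α₂L₂ = 5.987949×10⁻⁶ → Δ(αL) = 6.027376×10⁻⁶ m/K
ΔT = 1.68×10⁻³ / 6.027376×10⁻⁶ = 278.728 K, so T = 12.9 + 278.728 = 291.628 °C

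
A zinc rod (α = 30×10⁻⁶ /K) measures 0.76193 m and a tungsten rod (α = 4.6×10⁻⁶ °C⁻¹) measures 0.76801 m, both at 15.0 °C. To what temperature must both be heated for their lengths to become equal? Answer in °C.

T = 329.6 °C

L₁(1 + α₁ΔT) = L₂(1 + α₂ΔT) ⇒ ΔT = (L₂ − L₁)/(α₁L₁ − α₂L₂)
L₂ − L₁ = 0.76801 − 0.76193 = 6.08×10⁻³ m
α₁L₁ − α₂L₂ = 30×10⁻⁶×0.76193 − 4.6×10⁻⁶×0.76801 = 1.9325054×10⁻⁵ m/K
ΔT = 6.08×10⁻³ / 1.9325054×10⁻⁵ = 314.617 K
T = 15.0 + 314.617 = 329.617 °C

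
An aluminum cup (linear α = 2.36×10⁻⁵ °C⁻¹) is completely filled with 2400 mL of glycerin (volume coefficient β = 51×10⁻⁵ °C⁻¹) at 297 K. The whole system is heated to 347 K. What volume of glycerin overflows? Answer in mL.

The cup also expands: β_container ≈ 3α = 7.08×10⁻⁵ /K
Net overflow = V₀(β_liq − 3α_cont)ΔT
β − 3α = 5.10×10⁻⁴ − 7.08×10⁻⁵ = 4.392×10⁻⁴ /K; ΔT = 50 K
ΔV = 2400 × 4.392×10⁻⁴ × 50 = 52.7 mL

52.7 mL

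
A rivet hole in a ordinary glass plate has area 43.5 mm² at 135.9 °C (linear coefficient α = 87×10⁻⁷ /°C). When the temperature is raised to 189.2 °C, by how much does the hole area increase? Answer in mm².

Area coefficient ≈ 2α; |ΔT| = 53.3 K
ΔA = 2αA₀ΔT = 2(87×10⁻⁷)(43.5)(53.3) = 0.0403 mm²

ΔA = 0.0403 mm²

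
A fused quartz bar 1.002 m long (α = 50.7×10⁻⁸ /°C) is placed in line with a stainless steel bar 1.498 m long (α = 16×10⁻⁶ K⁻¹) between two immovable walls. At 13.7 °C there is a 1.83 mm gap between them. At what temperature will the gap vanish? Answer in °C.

T = 88.5 °C

α₁L₁ = 5.08014×10⁻⁷ m/K, α₂L₂ = 2.3968×10⁻⁵ m/K → total 2.4476014×10⁻⁵ m/K
ΔT = g/(α₁L₁+α₂L₂) = 1.83×10⁻³ / 2.4476014×10⁻⁵ = 74.767 K
T = 13.7 + 74.767 = 88.467 °C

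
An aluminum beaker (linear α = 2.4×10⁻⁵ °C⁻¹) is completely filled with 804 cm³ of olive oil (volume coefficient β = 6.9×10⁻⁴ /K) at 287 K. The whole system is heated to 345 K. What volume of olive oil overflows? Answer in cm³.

28.8 cm³

The beaker also expands: β_container ≈ 3α = 7.2×10⁻⁵ /K
Net overflow = V₀(β_liq − 3α_cont)ΔT
β − 3α = 6.90×10⁻⁴ − 7.2×10⁻⁵ = 6.18×10⁻⁴ /K; ΔT = 58 K
ΔV = 804 × 6.18×10⁻⁴ × 58 = 28.8 cm³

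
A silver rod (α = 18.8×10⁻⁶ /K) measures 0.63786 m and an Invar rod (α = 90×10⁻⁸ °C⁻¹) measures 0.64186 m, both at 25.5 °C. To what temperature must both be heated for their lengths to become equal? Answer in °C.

L₁(1 + α₁ΔT) = L₂(1 + α₂ΔT) ⇒ ΔT = (L₂ − L₁)/(α₁L₁ − α₂L₂)
L₂ − L₁ = 0.64186 − 0.63786 = 4.00×10⁻³ m
α₁L₁ − α₂L₂ = 18.8×10⁻⁶×0.63786 − 90×10⁻⁸×0.64186 = 1.1414094×10⁻⁵ m/K
ΔT = 4.00×10⁻³ / 1.1414094×10⁻⁵ = 350.444 K
T = 25.5 + 350.444 = 375.944 °C

T = 375.9 °C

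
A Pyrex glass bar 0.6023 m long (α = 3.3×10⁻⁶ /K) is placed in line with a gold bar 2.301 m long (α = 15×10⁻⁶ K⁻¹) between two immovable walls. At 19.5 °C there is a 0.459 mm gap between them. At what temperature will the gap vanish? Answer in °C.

T = 32.1 °C

α₁L₁ = 1.98759×10⁻⁶ m/K, α₂L₂ = 3.4515×10⁻⁵ m/K → total 3.650259×10⁻⁵ m/K
ΔT = g/(α₁L₁+α₂L₂) = 4.59×10⁻⁴ / 3.650259×10⁻⁵ = 12.574 K
T = 19.5 + 12.574 = 32.074 °C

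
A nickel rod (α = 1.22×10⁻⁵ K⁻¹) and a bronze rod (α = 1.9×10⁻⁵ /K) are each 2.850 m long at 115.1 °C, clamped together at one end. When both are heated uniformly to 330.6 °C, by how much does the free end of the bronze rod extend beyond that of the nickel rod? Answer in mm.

4.18 mm

ΔT = 215.5 K
nickel: ΔL = 1.22×10⁻⁵ × 2.850 m × 215.5 = 7.4929×10⁻³ m = 7.4929 mm
bronze: ΔL = 1.9×10⁻⁵ × 2.850 m × 215.5 = 1.1669×10⁻² m = 11.669 mm
difference = 11.669 − 7.4929 = 4.1761 mm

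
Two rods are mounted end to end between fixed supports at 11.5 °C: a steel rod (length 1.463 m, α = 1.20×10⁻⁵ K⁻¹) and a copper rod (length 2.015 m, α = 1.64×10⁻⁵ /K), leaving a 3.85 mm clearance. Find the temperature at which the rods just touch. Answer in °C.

α₁L₁ = 1.7556×10⁻⁵ m/K, α₂L₂ = 3.3046×10⁻⁵ m/K → total 5.0602×10⁻⁵ m/K
ΔT = g/(α₁L₁+α₂L₂) = 3.85×10⁻³ / 5.0602×10⁻⁵ = 76.084 K
T = 11.5 + 76.084 = 87.584 °C

T = 87.6 °C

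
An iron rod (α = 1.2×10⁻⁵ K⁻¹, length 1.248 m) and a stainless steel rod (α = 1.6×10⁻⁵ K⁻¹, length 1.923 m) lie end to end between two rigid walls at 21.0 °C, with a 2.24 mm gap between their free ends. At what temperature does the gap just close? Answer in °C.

T = 70.0 °C

Gap closes when ΔL₁ + ΔL₂ = 2.24 mm = 2.24×10⁻³ m
(α₁L₁ + α₂L₂)ΔT = g
α₁L₁ + α₂L₂ = 1.2×10⁻⁵×1.248 + 1.6×10⁻⁵×1.923 = 4.5744×10⁻⁵ m/K
ΔT = 2.24×10⁻³ / 4.5744×10⁻⁵ = 48.968 K
T = 21.0 + 48.968 = 69.968 °C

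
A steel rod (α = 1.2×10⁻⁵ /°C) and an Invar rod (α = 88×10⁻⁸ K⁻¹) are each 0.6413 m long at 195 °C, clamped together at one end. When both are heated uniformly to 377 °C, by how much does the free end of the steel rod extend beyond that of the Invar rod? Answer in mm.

ΔT = 182 K
steel: ΔL = 1.2×10⁻⁵ × 0.6413 m × 182 = 1.4006×10⁻³ m = 1.4006 mm
Invar: ΔL = 88×10⁻⁸ × 0.6413 m × 182 = 1.0271×10⁻⁴ m = 0.10271 mm
difference = 1.4006 − 0.10271 = 1.29789 mm

1.30 mm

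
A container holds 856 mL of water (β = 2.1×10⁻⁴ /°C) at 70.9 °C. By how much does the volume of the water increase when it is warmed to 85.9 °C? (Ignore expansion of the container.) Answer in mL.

ΔV = 2.70 mL

|ΔT| = |85.9 − 70.9| = 15.0 K
ΔV = βV₀ΔT = (2.1×10⁻⁴)(856)(15.0) = 2.70 mL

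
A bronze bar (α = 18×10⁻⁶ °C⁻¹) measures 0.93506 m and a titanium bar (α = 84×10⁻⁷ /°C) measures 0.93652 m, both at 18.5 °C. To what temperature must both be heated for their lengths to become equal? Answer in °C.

L₁(1 + α₁ΔT) = L₂(1 + α₂ΔT) ⇒ ΔT = (L₂ − L₁)/(α₁L₁ − α₂L₂)
L₂ − L₁ = 0.93652 − 0.93506 = 1.46×10⁻³ m
α₁L₁ − α₂L₂ = 18×10⁻⁶×0.93506 − 84×10⁻⁷×0.93652 = 8.964312×10⁻⁶ m/K
ΔT = 1.46×10⁻³ / 8.964312×10⁻⁶ = 162.868 K
T = 18.5 + 162.868 = 181.368 °C

T = 181.4 °C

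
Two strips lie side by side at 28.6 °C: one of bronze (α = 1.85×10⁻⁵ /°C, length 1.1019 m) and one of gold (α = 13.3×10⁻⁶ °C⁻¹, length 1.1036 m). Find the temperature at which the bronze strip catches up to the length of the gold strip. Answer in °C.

T = 326.5 °C

L₁(1 + α₁ΔT) = L₂(1 + α₂ΔT) ⇒ ΔT = (L₂ − L₁)/(α₁L₁ − α₂L₂)
L₂ − L₁ = 1.1036 − 1.1019 = 1.70×10⁻³ m
α₁L₁ − α₂L₂ = 1.85×10⁻⁵×1.1019 − 13.3×10⁻⁶×1.1036 = 5.70727×10⁻⁶ m/K
ΔT = 1.70×10⁻³ / 5.70727×10⁻⁶ = 297.866 K
T = 28.6 + 297.866 = 326.466 °C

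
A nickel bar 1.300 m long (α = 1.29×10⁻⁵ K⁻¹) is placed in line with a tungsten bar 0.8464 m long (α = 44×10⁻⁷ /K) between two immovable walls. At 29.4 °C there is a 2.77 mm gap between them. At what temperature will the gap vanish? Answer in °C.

T = 165 °C

Gap closes when ΔL₁ + ΔL₂ = 2.77 mm = 2.77×10⁻³ m
(α₁L₁ + α₂L₂)ΔT = g
α₁L₁ + α₂L₂ = 1.29×10⁻⁵×1.300 + 44×10⁻⁷×0.8464 = 2.049416×10⁻⁵ m/K
ΔT = 2.77×10⁻³ / 2.049416×10⁻⁵ = 135.16 K
T = 29.4 + 135.16 = 164.56 °C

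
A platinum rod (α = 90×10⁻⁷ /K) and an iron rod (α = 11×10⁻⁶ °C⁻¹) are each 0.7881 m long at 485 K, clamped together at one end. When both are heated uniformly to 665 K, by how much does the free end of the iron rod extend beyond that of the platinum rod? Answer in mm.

ΔT = 180 K
platinum: ΔL = 90×10⁻⁷ × 0.7881 m × 180 = 1.2767×10⁻³ m = 1.2767 mm
iron: ΔL = 11×10⁻⁶ × 0.7881 m × 180 = 1.5604×10⁻³ m = 1.5604 mm
difference = 1.5604 − 1.2767 = 0.2837 mm

0.284 mm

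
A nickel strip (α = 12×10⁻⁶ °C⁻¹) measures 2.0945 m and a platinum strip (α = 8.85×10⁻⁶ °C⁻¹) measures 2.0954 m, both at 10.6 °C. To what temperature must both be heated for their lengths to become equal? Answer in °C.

L₁(1 + α₁ΔT) = L₂(1 + α₂ΔT) ⇒ ΔT = (L₂ − L₁)/(α₁L₁ − α₂L₂)
L₂ − L₁ = 2.0954 − 2.0945 = 9.00×10⁻⁴ m
α₁L₁ − α₂L₂ = 12×10⁻⁶×2.0945 − 8.85×10⁻⁶×2.0954 = 6.58971×10⁻⁶ m/K
ΔT = 9.00×10⁻⁴ / 6.58971×10⁻⁶ = 136.577 K
T = 10.6 + 136.577 = 147.177 °C

T = 147.2 °C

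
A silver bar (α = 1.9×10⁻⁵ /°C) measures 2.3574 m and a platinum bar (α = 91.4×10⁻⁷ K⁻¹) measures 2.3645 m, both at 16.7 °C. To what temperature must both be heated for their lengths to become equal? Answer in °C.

T = 323.0 °C

L₁(1 + α₁ΔT) = L₂(1 + α₂ΔT) ⇒ ΔT = (L₂ − L₁)/(α₁L₁ − α₂L₂)
L₂ − L₁ = 2.3645 − 2.3574 = 7.10×10⁻³ m
α₁L₁ − α₂L₂ = 1.9×10⁻⁵×2.3574 − 91.4×10⁻⁷×2.3645 = 2.317907×10⁻⁵ m/K
ΔT = 7.10×10⁻³ / 2.317907×10⁻⁵ = 306.311 K
T = 16.7 + 306.311 = 323.011 °C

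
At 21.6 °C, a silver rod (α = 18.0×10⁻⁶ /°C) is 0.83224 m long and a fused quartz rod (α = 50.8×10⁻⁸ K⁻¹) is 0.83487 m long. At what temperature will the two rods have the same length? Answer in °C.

Equal length when α₁L₁ΔT − α₂L₂ΔT = L₂ − L₁ = 2.63×10⁻³ m
α₁L₁ = 1.498032×10⁻⁵, α₂L₂ = 4.2411396×10⁻⁷ → Δ(αL) = 1.455620604×10⁻⁵ m/K
ΔT = 2.63×10⁻³ / 1.455620604×10⁻⁵ = 180.679 K, so T = 21.6 + 180.679 = 202.279 °C

T = 202.3 °C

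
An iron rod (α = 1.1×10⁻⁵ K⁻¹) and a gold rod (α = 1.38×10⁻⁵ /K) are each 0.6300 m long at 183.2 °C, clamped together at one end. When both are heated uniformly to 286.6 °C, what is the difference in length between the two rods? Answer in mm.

ΔT = 103.4 K
iron: ΔL = 1.1×10⁻⁵ × 0.6300 m × 103.4 = 7.1656×10⁻⁴ m = 0.71656 mm
gold: ΔL = 1.38×10⁻⁵ × 0.6300 m × 103.4 = 8.9896×10⁻⁴ m = 0.89896 mm
difference = 0.89896 − 0.71656 = 0.18240 mm

0.182 mm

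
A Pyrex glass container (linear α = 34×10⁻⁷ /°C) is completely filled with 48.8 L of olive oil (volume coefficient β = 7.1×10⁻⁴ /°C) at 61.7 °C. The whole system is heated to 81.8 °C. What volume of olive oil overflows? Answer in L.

The container also expands: β_container ≈ 3α = 1.02×10⁻⁵ /K
Net overflow = V₀(β_liq − 3α_cont)ΔT
β − 3α = 7.10×10⁻⁴ − 1.02×10⁻⁵ = 6.998×10⁻⁴ /K; ΔT = 20.1 K
ΔV = 48.8 × 6.998×10⁻⁴ × 20.1 = 0.686 L

0.686 L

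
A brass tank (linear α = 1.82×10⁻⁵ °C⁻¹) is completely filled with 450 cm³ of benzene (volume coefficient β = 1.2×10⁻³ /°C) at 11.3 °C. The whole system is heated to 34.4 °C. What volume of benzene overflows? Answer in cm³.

The tank also expands: β_container ≈ 3α = 5.46×10⁻⁵ /K
Net overflow = V₀(β_liq − 3α_cont)ΔT
β − 3α = 1.20×10⁻³ − 5.46×10⁻⁵ = 1.1454×10⁻³ /K; ΔT = 23.1 K
ΔV = 450 × 1.1454×10⁻³ × 23.1 = 11.9 cm³

11.9 cm³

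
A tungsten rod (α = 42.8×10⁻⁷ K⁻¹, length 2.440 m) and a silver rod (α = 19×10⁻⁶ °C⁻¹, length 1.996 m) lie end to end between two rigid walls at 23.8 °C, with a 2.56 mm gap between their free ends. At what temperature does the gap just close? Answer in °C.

Gap closes when ΔL₁ + ΔL₂ = 2.56 mm = 2.56×10⁻³ m
(α₁L₁ + α₂L₂)ΔT = g
α₁L₁ + α₂L₂ = 42.8×10⁻⁷×2.440 + 19×10⁻⁶×1.996 = 4.83672×10⁻⁵ m/K
ΔT = 2.56×10⁻³ / 4.83672×10⁻⁵ = 52.928 K
T = 23.8 + 52.928 = 76.728 °C

T = 76.7 °C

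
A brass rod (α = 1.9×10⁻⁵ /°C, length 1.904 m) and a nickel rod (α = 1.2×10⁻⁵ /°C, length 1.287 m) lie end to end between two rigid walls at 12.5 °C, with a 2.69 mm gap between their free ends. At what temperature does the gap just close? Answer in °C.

α₁L₁ = 3.6176×10⁻⁵ m/K, α₂L₂ = 1.5444×10⁻⁵ m/K → total 5.162×10⁻⁵ m/K
ΔT = g/(α₁L₁+α₂L₂) = 2.69×10⁻³ / 5.162×10⁻⁵ = 52.112 K
T = 12.5 + 52.112 = 64.612 °C

T = 64.6 °C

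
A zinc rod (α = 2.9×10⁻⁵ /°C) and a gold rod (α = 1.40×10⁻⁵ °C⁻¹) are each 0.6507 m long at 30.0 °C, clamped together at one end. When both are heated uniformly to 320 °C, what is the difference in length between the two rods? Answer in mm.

ΔT = 290.0 K
zinc: ΔL = 2.9×10⁻⁵ × 0.6507 m × 290.0 = 5.4724×10⁻³ m = 5.4724 mm
gold: ΔL = 1.40×10⁻⁵ × 0.6507 m × 290.0 = 2.6418×10⁻³ m = 2.6418 mm
difference = 5.4724 − 2.6418 = 2.8306 mm

2.83 mm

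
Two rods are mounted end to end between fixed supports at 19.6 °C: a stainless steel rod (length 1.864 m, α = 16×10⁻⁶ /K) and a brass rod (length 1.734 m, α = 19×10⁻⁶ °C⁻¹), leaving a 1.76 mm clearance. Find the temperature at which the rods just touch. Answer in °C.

α₁L₁ = 2.9824×10⁻⁵ m/K, α₂L₂ = 3.2946×10⁻⁵ m/K → total 6.277×10⁻⁵ m/K
ΔT = g/(α₁L₁+α₂L₂) = 1.76×10⁻³ / 6.277×10⁻⁵ = 28.039 K
T = 19.6 + 28.039 = 47.639 °C

T = 47.6 °C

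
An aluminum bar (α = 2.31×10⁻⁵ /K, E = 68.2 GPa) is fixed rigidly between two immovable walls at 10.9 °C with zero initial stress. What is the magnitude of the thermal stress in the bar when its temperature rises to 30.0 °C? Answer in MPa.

Fully constrained: the free strain ε = αΔT is blocked, so σ = Eε = EαΔT.
|ΔT| = 19.1 K
σ = 68.2×10⁹ × 2.31×10⁻⁵ × 19.1 = 3.01×10⁷ Pa

σ = 30.1 MPa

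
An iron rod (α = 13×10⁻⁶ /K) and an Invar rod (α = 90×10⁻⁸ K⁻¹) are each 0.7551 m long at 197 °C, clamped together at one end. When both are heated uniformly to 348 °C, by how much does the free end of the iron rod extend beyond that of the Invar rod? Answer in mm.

1.38 mm

ΔT = 151 K
iron: ΔL = 13×10⁻⁶ × 0.7551 m × 151 = 1.4823×10⁻³ m = 1.4823 mm
Invar: ΔL = 90×10⁻⁸ × 0.7551 m × 151 = 1.0262×10⁻⁴ m = 0.10262 mm
difference = 1.4823 − 0.10262 = 1.37968 mm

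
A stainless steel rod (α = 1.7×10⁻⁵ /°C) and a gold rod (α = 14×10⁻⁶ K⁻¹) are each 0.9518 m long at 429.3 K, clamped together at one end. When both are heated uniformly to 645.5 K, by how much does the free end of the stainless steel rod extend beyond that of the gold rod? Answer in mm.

ΔT = 216.2 K
stainless steel: ΔL = 1.7×10⁻⁵ × 0.9518 m × 216.2 = 3.4982×10⁻³ m = 3.4982 mm
gold: ΔL = 14×10⁻⁶ × 0.9518 m × 216.2 = 2.8809×10⁻³ m = 2.8809 mm
difference = 3.4982 − 2.8809 = 0.6173 mm

0.617 mm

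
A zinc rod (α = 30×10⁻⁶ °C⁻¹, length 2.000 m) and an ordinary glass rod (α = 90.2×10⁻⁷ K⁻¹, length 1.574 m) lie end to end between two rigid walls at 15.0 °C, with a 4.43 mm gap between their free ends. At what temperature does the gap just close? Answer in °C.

T = 74.7 °C

Gap closes when ΔL₁ + ΔL₂ = 4.43 mm = 4.43×10⁻³ m
(α₁L₁ + α₂L₂)ΔT = g
α₁L₁ + α₂L₂ = 30×10⁻⁶×2.000 + 90.2×10⁻⁷×1.574 = 7.419748×10⁻⁵ m/K
ΔT = 4.43×10⁻³ / 7.419748×10⁻⁵ = 59.706 K
T = 15.0 + 59.706 = 74.706 °C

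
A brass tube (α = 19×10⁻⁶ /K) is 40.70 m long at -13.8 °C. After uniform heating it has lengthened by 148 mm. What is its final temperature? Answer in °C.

ΔL = αL₀ΔT ⇒ ΔT = ΔL / (αL₀)
ΔT = 148×10⁻³ m / (19×10⁻⁶ × 40.70 m) = 191.39 K
T = -13.8 + 191.39 = 177.59 °C

T = 178 °C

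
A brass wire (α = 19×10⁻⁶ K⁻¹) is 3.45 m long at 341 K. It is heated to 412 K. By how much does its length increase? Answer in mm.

|ΔT| = |412 − 341| = 71 K
ΔL = αL₀ΔT = (19×10⁻⁶)(3.45)(71) = 4.65×10⁻³ m

ΔL = 4.65 mm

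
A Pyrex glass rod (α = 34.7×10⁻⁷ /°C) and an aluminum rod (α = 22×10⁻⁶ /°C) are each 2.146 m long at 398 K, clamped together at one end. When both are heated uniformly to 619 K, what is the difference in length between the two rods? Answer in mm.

8.79 mm

ΔT = 221 K
Pyrex glass: ΔL = 34.7×10⁻⁷ × 2.146 m × 221 = 1.6457×10⁻³ m = 1.6457 mm
aluminum: ΔL = 22×10⁻⁶ × 2.146 m × 221 = 1.0434×10⁻² m = 10.434 mm
difference = 10.434 − 1.6457 = 8.7883 mm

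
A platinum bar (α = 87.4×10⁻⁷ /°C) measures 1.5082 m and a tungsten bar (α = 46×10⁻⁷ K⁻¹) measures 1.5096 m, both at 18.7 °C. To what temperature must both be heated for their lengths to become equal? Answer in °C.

Equal length when α₁L₁ΔT − α₂L₂ΔT = L₂ − L₁ = 1.40×10⁻³ m
α₁L₁ = 1.3181668×10⁻⁵, α₂L₂ = 6.94416×10⁻⁶ → Δ(αL) = 6.237508×10⁻⁶ m/K
ΔT = 1.40×10⁻³ / 6.237508×10⁻⁶ = 224.449 K, so T = 18.7 + 224.449 = 243.149 °C

T = 243.1 °C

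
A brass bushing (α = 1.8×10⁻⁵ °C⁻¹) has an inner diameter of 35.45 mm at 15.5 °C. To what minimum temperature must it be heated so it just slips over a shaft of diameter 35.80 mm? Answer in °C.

Required Δd = 35.80 − 35.45 = 0.35 mm
Δd = αd₀ΔT ⇒ ΔT = Δd/(αd₀) = 0.35 / (1.8×10⁻⁵ × 35.45) = 548.50 K
T_min = 15.5 + 548.50 = 564.00 °C

T = 564 °C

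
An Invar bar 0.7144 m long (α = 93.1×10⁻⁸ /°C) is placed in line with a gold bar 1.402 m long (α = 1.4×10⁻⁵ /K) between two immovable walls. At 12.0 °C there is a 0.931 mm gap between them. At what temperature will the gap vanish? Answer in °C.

T = 57.9 °C

Gap closes when ΔL₁ + ΔL₂ = 0.931 mm = 9.31×10⁻⁴ m
(α₁L₁ + α₂L₂)ΔT = g
α₁L₁ + α₂L₂ = 93.1×10⁻⁸×0.7144 + 1.4×10⁻⁵×1.402 = 2.02931064×10⁻⁵ m/K
ΔT = 9.31×10⁻⁴ / 2.02931064×10⁻⁵ = 45.878 K
T = 12.0 + 45.878 = 57.878 °C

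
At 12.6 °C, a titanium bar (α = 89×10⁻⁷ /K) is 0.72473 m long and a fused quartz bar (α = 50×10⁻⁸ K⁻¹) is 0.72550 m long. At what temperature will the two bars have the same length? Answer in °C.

Equal length when α₁L₁ΔT − α₂L₂ΔT = L₂ − L₁ = 7.70×10⁻⁴ m
α₁L₁ = 6.450097×10⁻⁶, α₂L₂ = 3.6275×10⁻⁷ → Δ(αL) = 6.087347×10⁻⁶ m/K
ΔT = 7.70×10⁻⁴ / 6.087347×10⁻⁶ = 126.492 K, so T = 12.6 + 126.492 = 139.092 °C

T = 139.1 °C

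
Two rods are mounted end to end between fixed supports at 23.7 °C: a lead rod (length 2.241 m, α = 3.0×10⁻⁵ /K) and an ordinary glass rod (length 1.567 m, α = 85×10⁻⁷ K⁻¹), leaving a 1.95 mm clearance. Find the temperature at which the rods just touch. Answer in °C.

Gap closes when ΔL₁ + ΔL₂ = 1.95 mm = 1.95×10⁻³ m
(α₁L₁ + α₂L₂)ΔT = g
α₁L₁ + α₂L₂ = 3.0×10⁻⁵×2.241 + 85×10⁻⁷×1.567 = 8.05495×10⁻⁵ m/K
ΔT = 1.95×10⁻³ / 8.05495×10⁻⁵ = 24.209 K
T = 23.7 + 24.209 = 47.909 °C

T = 47.9 °C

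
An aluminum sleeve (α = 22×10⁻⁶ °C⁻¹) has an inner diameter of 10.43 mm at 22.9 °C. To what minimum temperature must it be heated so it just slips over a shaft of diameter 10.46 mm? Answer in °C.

Required Δd = 10.46 − 10.43 = 0.03 mm
Δd = αd₀ΔT ⇒ ΔT = Δd/(αd₀) = 0.03 / (22×10⁻⁶ × 10.43) = 130.74 K
T_min = 22.9 + 130.74 = 153.64 °C

T = 154 °C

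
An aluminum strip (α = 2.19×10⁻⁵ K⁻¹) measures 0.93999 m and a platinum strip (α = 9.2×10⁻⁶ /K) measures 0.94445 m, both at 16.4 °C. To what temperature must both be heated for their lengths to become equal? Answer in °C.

Equal length when α₁L₁ΔT − α₂L₂ΔT = L₂ − L₁ = 4.46×10⁻³ m
α₁L₁ = 2.0585781×10⁻⁵, α₂L₂ = 8.68894×10⁻⁶ → Δ(αL) = 1.1896841×10⁻⁵ m/K
ΔT = 4.46×10⁻³ / 1.1896841×10⁻⁵ = 374.889 K, so T = 16.4 + 374.889 = 391.289 °C

T = 391.3 °C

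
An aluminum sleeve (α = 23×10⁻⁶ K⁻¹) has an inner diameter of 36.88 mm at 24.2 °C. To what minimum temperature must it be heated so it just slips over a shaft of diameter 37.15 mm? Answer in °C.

T = 343 °C

Required Δd = 37.15 − 36.88 = 0.27 mm
Δd = αd₀ΔT ⇒ ΔT = Δd/(αd₀) = 0.27 / (23×10⁻⁶ × 36.88) = 318.31 K
T_min = 24.2 + 318.31 = 342.51 °C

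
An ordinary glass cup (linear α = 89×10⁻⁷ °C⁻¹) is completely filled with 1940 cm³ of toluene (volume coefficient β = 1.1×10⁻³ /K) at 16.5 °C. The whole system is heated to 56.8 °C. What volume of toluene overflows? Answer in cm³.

The cup also expands: β_container ≈ 3α = 2.67×10⁻⁵ /K
Net overflow = V₀(β_liq − 3α_cont)ΔT
β − 3α = 1.10×10⁻³ − 2.67×10⁻⁵ = 1.0733×10⁻³ /K; ΔT = 40.3 K
ΔV = 1940 × 1.0733×10⁻³ × 40.3 = 83.9 cm³

83.9 cm³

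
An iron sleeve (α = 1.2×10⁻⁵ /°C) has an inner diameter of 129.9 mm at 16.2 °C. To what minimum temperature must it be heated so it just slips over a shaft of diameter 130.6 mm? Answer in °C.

T = 465 °C

Required Δd = 130.6 − 129.9 = 0.7 mm
Δd = αd₀ΔT ⇒ ΔT = Δd/(αd₀) = 0.7 / (1.2×10⁻⁵ × 129.9) = 449.06 K
T_min = 16.2 + 449.06 = 465.26 °C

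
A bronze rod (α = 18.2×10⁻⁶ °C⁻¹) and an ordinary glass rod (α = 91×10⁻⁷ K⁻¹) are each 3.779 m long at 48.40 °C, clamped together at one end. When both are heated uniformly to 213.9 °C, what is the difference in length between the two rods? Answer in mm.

ΔT = 165.50 K
bronze: ΔL = 18.2×10⁻⁶ × 3.779 m × 165.50 = 1.1383×10⁻² m = 11.383 mm
ordinary glass: ΔL = 91×10⁻⁷ × 3.779 m × 165.50 = 5.6914×10⁻³ m = 5.6914 mm
difference = 11.383 − 5.6914 = 5.6916 mm

5.69 mm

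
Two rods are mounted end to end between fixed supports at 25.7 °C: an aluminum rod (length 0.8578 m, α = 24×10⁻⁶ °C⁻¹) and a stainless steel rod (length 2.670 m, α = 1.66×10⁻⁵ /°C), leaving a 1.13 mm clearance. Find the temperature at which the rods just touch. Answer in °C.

T = 43.1 °C

Gap closes when ΔL₁ + ΔL₂ = 1.13 mm = 1.13×10⁻³ m
(α₁L₁ + α₂L₂)ΔT = g
α₁L₁ + α₂L₂ = 24×10⁻⁶×0.8578 + 1.66×10⁻⁵×2.670 = 6.49092×10⁻⁵ m/K
ΔT = 1.13×10⁻³ / 6.49092×10⁻⁵ = 17.409 K
T = 25.7 + 17.409 = 43.109 °C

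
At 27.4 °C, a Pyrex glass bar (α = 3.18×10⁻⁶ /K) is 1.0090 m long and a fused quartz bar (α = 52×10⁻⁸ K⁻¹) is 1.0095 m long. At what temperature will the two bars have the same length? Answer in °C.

L₁(1 + α₁ΔT) = L₂(1 + α₂ΔT) ⇒ ΔT = (L₂ − L₁)/(α₁L₁ − α₂L₂)
L₂ − L₁ = 1.0095 − 1.0090 = 5.00×10⁻⁴ m
α₁L₁ − α₂L₂ = 3.18×10⁻⁶×1.0090 − 52×10⁻⁸×1.0095 = 2.68368×10⁻⁶ m/K
ΔT = 5.00×10⁻⁴ / 2.68368×10⁻⁶ = 186.311 K
T = 27.4 + 186.311 = 213.711 °C

T = 213.7 °C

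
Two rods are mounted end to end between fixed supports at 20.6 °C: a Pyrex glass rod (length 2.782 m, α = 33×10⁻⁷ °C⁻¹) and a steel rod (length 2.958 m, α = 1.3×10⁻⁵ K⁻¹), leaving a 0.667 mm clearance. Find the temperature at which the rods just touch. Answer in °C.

α₁L₁ = 9.1806×10⁻⁶ m/K, α₂L₂ = 3.8454×10⁻⁵ m/K → total 4.76346×10⁻⁵ m/K
ΔT = g/(α₁L₁+α₂L₂) = 6.67×10⁻⁴ / 4.76346×10⁻⁵ = 14.002 K
T = 20.6 + 14.002 = 34.602 °C

T = 34.6 °C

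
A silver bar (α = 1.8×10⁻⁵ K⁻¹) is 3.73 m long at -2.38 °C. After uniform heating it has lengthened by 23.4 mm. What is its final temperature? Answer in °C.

T = 346 °C

ΔL = αL₀ΔT ⇒ ΔT = ΔL / (αL₀)
ΔT = 23.4×10⁻³ m / (1.8×10⁻⁵ × 3.73 m) = 348.53 K
T = -2.38 + 348.53 = 346.15 °C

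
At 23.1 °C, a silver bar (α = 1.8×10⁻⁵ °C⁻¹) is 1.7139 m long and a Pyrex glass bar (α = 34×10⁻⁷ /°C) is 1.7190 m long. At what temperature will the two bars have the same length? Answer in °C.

L₁(1 + α₁ΔT) = L₂(1 + α₂ΔT) ⇒ ΔT = (L₂ − L₁)/(α₁L₁ − α₂L₂)
L₂ − L₁ = 1.7190 − 1.7139 = 5.10×10⁻³ m
α₁L₁ − α₂L₂ = 1.8×10⁻⁵×1.7139 − 34×10⁻⁷×1.7190 = 2.50056×10⁻⁵ m/K
ΔT = 5.10×10⁻³ / 2.50056×10⁻⁵ = 203.954 K
T = 23.1 + 203.954 = 227.054 °C

T = 227.1 °C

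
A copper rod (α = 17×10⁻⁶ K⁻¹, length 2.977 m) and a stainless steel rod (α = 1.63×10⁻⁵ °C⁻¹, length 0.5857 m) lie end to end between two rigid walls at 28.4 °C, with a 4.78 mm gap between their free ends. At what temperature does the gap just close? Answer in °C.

T = 108 °C

Gap closes when ΔL₁ + ΔL₂ = 4.78 mm = 4.78×10⁻³ m
(α₁L₁ + α₂L₂)ΔT = g
α₁L₁ + α₂L₂ = 17×10⁻⁶×2.977 + 1.63×10⁻⁵×0.5857 = 6.015591×10⁻⁵ m/K
ΔT = 4.78×10⁻³ / 6.015591×10⁻⁵ = 79.46 K
T = 28.4 + 79.46 = 107.86 °C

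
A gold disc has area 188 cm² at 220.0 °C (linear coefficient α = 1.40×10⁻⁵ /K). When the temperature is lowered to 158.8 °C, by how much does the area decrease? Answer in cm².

ΔA = 0.322 cm²

Area coefficient ≈ 2α; |ΔT| = 61.2 K
ΔA = 2αA₀ΔT = 2(1.40×10⁻⁵)(188)(61.2) = 0.322 cm²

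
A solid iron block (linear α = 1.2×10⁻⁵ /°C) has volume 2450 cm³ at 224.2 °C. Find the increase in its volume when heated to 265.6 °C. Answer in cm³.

ΔV = 3.65 cm³

Isotropic solid: β ≈ 3α = 3.6×10⁻⁵ /K; ΔT = 41.4 K
ΔV = 3αV₀ΔT = 3(1.2×10⁻⁵)(2450)(41.4) = 3.65 cm³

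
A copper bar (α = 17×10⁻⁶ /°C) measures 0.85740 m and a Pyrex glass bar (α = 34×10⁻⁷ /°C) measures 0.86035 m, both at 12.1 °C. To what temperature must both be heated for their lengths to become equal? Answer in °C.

Equal length when α₁L₁ΔT − α₂L₂ΔT = L₂ − L₁ = 2.95×10⁻³ m
α₁L₁ = 1.45758×10⁻⁵, α₂L₂ = 2.92519×10⁻⁶ → Δ(αL) = 1.165061×10⁻⁵ m/K
ΔT = 2.95×10⁻³ / 1.165061×10⁻⁵ = 253.206 K, so T = 12.1 + 253.206 = 265.306 °C

T = 265.3 °C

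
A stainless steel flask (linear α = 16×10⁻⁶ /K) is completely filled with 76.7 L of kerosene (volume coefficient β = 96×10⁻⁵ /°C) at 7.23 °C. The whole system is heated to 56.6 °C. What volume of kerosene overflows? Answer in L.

3.45 L

The flask also expands: β_container ≈ 3α = 4.8×10⁻⁵ /K
Net overflow = V₀(β_liq − 3α_cont)ΔT
β − 3α = 9.60×10⁻⁴ − 4.8×10⁻⁵ = 9.12×10⁻⁴ /K; ΔT = 49.37 K
ΔV = 76.7 × 9.12×10⁻⁴ × 49.37 = 3.45 L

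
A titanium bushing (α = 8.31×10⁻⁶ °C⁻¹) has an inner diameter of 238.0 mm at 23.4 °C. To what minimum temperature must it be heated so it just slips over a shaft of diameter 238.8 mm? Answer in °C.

Required Δd = 238.8 − 238.0 = 0.8 mm
Δd = αd₀ΔT ⇒ ΔT = Δd/(αd₀) = 0.8 / (8.31×10⁻⁶ × 238.0) = 404.49 K
T_min = 23.4 + 404.49 = 427.89 °C

T = 428 °C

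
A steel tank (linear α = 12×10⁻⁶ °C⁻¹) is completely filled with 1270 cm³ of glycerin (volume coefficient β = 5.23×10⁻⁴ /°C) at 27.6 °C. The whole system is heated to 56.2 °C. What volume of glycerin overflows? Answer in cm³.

17.7 cm³

The tank also expands: β_container ≈ 3α = 3.6×10⁻⁵ /K
Net overflow = V₀(β_liq − 3α_cont)ΔT
β − 3α = 5.23×10⁻⁴ − 3.6×10⁻⁵ = 4.87×10⁻⁴ /K; ΔT = 28.6 K
ΔV = 1270 × 4.87×10⁻⁴ × 28.6 = 17.7 cm³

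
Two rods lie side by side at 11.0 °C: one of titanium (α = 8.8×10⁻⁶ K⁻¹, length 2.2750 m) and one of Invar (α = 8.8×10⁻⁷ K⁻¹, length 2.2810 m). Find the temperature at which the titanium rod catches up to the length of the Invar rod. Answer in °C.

T = 344.1 °C

L₁(1 + α₁ΔT) = L₂(1 + α₂ΔT) ⇒ ΔT = (L₂ − L₁)/(α₁L₁ − α₂L₂)
L₂ − L₁ = 2.2810 − 2.2750 = 6.00×10⁻³ m
α₁L₁ − α₂L₂ = 8.8×10⁻⁶×2.2750 − 8.8×10⁻⁷×2.2810 = 1.801272×10⁻⁵ m/K
ΔT = 6.00×10⁻³ / 1.801272×10⁻⁵ = 333.098 K
T = 11.0 + 333.098 = 344.098 °C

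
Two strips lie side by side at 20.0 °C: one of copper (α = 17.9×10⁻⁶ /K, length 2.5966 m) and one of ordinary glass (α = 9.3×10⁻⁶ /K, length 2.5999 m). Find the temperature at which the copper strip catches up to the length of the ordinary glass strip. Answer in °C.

L₁(1 + α₁ΔT) = L₂(1 + α₂ΔT) ⇒ ΔT = (L₂ − L₁)/(α₁L₁ − α₂L₂)
L₂ − L₁ = 2.5999 − 2.5966 = 3.30×10⁻³ m
α₁L₁ − α₂L₂ = 17.9×10⁻⁶×2.5966 − 9.3×10⁻⁶×2.5999 = 2.230007×10⁻⁵ m/K
ΔT = 3.30×10⁻³ / 2.230007×10⁻⁵ = 147.982 K
T = 20.0 + 147.982 = 167.982 °C

T = 168.0 °C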